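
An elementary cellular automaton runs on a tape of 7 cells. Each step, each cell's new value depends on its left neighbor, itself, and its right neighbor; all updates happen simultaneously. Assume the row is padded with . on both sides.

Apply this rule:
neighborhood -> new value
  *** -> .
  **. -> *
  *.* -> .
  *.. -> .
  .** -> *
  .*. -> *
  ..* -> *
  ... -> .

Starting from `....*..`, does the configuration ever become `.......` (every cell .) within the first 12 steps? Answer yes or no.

step 1: ...**..
step 2: ..***..
step 3: .**.*..
step 4: ***.*..
step 5: *.*.*..
step 6: *.*.*..  (fixed point — unchanged through step 12)
step 12 is *.*.*.., still not uniform .

no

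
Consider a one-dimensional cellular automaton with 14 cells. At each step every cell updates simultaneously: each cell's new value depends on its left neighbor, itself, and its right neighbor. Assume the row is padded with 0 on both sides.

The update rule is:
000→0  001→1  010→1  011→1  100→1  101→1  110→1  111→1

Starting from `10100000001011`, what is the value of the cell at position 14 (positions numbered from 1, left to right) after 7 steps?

11110000011111
11111000111111
11111101111111
11111111111111
11111111111111  (fixed point — unchanged through step 7)
position 14 holds 1

1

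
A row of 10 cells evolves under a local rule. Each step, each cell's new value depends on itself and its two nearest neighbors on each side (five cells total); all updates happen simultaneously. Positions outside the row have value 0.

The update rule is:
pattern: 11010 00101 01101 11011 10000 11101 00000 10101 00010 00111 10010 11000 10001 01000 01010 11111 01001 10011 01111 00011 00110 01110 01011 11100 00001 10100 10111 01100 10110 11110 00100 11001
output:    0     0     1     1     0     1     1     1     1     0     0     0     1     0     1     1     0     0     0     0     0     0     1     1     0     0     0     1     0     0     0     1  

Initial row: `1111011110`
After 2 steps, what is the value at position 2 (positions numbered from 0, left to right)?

0

0001100010
1000101100
position 2 holds 0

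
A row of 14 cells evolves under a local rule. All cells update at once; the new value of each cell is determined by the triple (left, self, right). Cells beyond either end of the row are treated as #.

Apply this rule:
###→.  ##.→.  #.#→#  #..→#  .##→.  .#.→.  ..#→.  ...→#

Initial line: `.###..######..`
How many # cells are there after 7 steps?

step 1: #...#.......#.
step 2: .##..######..#
step 3: #..#.......#..
step 4: .#..######..#.
step 5: #.#.......#..#
step 6: .#.######..#..
step 7: #.#......#..#.
count of #: 4

4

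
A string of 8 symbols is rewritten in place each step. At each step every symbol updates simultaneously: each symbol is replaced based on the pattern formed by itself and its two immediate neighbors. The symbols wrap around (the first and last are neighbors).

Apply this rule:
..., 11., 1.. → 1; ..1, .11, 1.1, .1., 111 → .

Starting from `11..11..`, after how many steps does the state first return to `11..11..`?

4

step 1: .11..11.
step 2: ..11..11
step 3: 1..11..1
step 4: 11..11..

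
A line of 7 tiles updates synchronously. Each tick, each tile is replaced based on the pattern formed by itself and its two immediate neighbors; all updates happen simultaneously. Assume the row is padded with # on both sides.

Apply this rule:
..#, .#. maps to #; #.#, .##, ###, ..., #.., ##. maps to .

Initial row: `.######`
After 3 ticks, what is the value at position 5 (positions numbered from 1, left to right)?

.

tick 1: .......
tick 2: ......#
tick 3: .....#.
position 5 holds .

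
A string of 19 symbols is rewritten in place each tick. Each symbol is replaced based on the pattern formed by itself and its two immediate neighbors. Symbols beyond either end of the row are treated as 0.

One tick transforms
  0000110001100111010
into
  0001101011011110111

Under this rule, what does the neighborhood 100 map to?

At position 6 the neighborhood is 100; the next row has 1 there.

1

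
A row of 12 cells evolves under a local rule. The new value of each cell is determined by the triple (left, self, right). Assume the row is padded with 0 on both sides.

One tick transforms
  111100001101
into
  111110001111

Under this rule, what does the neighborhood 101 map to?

At position 10 the neighborhood is 101; the next row has 1 there.

1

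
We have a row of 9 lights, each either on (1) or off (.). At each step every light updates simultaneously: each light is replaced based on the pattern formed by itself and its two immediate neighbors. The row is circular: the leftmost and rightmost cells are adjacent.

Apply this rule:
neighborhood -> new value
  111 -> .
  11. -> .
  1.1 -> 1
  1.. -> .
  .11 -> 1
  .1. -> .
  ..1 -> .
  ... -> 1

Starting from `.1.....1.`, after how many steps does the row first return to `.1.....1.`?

36

...111...
11.1...11
..1..1.1.
1.....1..
..111....
1.1...111
.1..1.1..
.....1..1
.111.....
.1...1111
1..1.1...
....1..1.
111......
1...1111.
..1.1...1
...1..1..
11......1
...1111.1
.1.1...1.
..1..1...
1......11
..1111.1.
1.1...1..
.1..1....
......111
.1111.1..
.1...1..1
1..1.....
.....111.
1111.1...
1...1..1.
..1.....1
....111..
111.1...1
...1..1.1
.1.....1.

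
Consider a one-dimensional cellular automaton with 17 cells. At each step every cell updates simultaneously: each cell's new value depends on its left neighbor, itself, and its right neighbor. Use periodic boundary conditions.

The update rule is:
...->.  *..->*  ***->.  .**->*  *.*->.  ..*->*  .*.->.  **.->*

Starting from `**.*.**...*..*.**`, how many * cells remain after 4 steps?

.*...***.*.**..*.
*.*.**.*...****.*
*...**..*.**..*.*
**.*****..****..*
count of *: 12

12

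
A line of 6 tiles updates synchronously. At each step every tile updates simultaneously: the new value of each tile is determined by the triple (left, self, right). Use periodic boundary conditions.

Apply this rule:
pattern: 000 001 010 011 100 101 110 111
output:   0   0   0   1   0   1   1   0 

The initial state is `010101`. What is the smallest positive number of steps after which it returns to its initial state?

2

101010
010101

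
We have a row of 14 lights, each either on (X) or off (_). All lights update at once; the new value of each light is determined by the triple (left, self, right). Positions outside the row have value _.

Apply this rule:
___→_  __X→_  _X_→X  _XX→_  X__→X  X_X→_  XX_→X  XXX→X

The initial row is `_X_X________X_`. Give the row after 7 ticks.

_X_XX_______XX
_X__XX_______X
_XX__XX______X
__XX__XX_____X
___XX__XX____X
____XX__XX___X
_____XX__XX__X

_____XX__XX__X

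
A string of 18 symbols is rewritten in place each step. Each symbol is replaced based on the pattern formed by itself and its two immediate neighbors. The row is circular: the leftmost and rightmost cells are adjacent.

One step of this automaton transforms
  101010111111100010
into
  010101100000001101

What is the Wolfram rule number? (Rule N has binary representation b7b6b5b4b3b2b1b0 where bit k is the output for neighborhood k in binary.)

position 7: 111 → 0  (bit 7 = 0)
position 12: 110 → 0  (bit 6 = 0)
position 1: 101 → 1  (bit 5 = 1)
position 13: 100 → 0  (bit 4 = 0)
position 6: 011 → 1  (bit 3 = 1)
position 0: 010 → 0  (bit 2 = 0)
position 15: 001 → 1  (bit 1 = 1)
position 14: 000 → 1  (bit 0 = 1)
bits b7..b0 = 00101011 = 43

43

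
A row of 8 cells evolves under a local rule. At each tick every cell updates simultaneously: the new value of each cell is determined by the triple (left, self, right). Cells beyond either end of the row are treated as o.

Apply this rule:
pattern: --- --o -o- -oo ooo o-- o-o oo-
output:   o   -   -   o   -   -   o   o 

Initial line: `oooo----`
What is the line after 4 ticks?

o-o---o-

---o-oo-
-o--oooo
o---o---
o-o---o-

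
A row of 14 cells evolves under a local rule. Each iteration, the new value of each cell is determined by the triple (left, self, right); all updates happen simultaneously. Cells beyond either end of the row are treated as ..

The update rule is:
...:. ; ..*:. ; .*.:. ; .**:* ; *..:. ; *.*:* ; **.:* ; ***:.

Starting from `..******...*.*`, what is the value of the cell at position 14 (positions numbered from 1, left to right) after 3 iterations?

.

iteration 1: ..*....*....*.
iteration 2: ..............
iteration 3: ..............
position 14 holds .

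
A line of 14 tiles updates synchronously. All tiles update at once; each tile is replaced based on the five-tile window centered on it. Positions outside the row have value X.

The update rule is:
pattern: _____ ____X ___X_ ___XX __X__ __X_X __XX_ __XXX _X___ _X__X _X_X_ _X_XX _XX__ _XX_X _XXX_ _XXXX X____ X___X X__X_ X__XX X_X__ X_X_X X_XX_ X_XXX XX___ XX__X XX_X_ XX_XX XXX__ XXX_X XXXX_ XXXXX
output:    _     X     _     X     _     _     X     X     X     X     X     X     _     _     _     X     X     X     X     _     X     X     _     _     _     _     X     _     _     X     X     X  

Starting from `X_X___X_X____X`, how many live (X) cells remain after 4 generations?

generation 1: XXXXX__XXXXXXX
generation 2: XXXX___XXXXXXX
generation 3: XXX__XXXXXXXXX
generation 4: XX___XXXXXXXXX
count of X: 11

11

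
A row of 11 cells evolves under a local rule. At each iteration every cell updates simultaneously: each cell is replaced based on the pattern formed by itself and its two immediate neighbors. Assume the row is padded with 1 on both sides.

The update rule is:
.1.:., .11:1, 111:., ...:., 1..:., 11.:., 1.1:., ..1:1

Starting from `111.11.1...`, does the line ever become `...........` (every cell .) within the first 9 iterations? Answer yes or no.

no

iteration 1: ....1.....1
iteration 2: ...1.....11
iteration 3: ..1.....11.
iteration 4: .1.....11..
iteration 5: ......11..1
iteration 6: .....11..11
iteration 7: ....11..11.
iteration 8: ...11..11..
iteration 9: ..11..11..1
iteration 9 is ..11..11..1, still not uniform .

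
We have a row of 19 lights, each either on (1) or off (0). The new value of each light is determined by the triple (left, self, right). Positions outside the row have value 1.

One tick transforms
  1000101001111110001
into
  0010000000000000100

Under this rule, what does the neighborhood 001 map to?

At position 3 the neighborhood is 001; the next row has 0 there.

0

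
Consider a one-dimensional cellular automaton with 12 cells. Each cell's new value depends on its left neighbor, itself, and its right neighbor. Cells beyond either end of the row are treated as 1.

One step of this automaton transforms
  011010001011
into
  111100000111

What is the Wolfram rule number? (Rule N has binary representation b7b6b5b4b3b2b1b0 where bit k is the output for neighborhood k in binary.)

position 11: 111 → 1  (bit 7 = 1)
position 2: 110 → 1  (bit 6 = 1)
position 0: 101 → 1  (bit 5 = 1)
position 5: 100 → 0  (bit 4 = 0)
position 1: 011 → 1  (bit 3 = 1)
position 4: 010 → 0  (bit 2 = 0)
position 7: 001 → 0  (bit 1 = 0)
position 6: 000 → 0  (bit 0 = 0)
bits b7..b0 = 11101000 = 232

232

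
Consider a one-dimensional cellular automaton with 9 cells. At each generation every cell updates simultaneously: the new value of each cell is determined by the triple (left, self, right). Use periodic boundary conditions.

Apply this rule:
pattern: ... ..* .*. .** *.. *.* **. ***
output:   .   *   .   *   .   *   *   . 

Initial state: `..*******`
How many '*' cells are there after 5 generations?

4

.**.....*
***....*.
*.*...*.*
**...*.**
.*..*.**.
count of *: 4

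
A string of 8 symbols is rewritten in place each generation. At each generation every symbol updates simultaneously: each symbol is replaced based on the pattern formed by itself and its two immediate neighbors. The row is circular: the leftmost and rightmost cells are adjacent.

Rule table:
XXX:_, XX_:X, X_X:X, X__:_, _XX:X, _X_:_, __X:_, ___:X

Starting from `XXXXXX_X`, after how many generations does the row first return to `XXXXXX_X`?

generation 1: _____XXX
generation 2: _XXX_X_X
generation 3: XX_XX_X_
generation 4: XXXXXX_X

4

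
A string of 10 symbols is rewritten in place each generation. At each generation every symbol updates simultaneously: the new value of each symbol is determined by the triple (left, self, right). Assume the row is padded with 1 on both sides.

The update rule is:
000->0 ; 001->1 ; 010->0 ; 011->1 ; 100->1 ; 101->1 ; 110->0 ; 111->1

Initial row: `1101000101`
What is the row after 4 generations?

0101011111

1010101011
0101010111
1010101111
0101011111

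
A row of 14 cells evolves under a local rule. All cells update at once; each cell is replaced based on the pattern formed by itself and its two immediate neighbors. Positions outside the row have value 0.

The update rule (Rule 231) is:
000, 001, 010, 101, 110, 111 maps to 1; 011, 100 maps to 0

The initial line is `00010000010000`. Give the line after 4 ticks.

11011110111111

tick 1: 11110111110111
tick 2: 01111011111011
tick 3: 10111101111101
tick 4: 11011110111111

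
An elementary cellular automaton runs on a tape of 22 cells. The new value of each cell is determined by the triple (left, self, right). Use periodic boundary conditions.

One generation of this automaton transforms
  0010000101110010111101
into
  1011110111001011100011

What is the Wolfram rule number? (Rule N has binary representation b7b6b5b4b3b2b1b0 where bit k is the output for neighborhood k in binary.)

61

position 10: 111 → 0  (bit 7 = 0)
position 11: 110 → 0  (bit 6 = 0)
position 8: 101 → 1  (bit 5 = 1)
position 0: 100 → 1  (bit 4 = 1)
position 9: 011 → 1  (bit 3 = 1)
position 2: 010 → 1  (bit 2 = 1)
position 1: 001 → 0  (bit 1 = 0)
position 4: 000 → 1  (bit 0 = 1)
bits b7..b0 = 00111101 = 61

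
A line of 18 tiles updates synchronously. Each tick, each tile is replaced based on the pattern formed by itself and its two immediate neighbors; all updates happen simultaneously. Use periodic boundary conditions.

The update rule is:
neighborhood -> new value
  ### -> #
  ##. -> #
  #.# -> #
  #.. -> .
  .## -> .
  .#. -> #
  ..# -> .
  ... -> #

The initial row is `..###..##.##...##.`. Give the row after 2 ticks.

#...#.#..#####..##

#..##...##.#.#..#.
#...#.#..#####..##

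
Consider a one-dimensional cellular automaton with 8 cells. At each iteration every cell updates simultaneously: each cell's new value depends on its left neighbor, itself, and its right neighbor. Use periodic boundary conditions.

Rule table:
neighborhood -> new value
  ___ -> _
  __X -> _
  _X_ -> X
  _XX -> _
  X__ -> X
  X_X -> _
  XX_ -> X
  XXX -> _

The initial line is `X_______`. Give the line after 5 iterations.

iteration 1: XX______
iteration 2: _XX_____
iteration 3: __XX____
iteration 4: ___XX___
iteration 5: ____XX__

____XX__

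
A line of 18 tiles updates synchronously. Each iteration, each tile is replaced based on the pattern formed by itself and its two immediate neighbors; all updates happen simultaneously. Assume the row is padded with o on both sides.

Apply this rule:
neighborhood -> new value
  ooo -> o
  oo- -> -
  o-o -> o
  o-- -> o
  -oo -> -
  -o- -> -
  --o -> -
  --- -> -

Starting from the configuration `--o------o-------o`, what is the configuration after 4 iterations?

-o-o--o------o----

o--o------o-------
-o--o------o------
o-o--o------o-----
-o-o--o------o----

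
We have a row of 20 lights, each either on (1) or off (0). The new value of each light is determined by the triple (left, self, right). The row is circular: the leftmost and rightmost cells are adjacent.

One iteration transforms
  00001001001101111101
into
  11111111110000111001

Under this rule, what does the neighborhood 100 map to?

At position 0 the neighborhood is 100; the next row has 1 there.

1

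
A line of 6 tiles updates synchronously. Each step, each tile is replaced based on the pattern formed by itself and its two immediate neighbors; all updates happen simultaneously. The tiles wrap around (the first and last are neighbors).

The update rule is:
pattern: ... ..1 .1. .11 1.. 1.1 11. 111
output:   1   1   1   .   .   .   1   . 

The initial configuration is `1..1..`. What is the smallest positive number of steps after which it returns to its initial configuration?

step 1: 1.11.1
step 2: 1..1..

2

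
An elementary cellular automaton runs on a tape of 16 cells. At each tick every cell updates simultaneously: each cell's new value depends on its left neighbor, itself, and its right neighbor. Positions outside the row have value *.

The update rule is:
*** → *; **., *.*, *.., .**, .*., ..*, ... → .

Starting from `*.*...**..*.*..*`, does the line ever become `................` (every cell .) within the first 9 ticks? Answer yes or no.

yes

................
all cells are . at tick 1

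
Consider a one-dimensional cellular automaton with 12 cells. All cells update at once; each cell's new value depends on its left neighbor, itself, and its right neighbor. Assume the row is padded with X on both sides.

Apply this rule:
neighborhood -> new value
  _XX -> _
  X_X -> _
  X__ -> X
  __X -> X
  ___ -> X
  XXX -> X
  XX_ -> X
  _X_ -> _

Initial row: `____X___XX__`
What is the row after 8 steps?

XXXX_XXX_XXX
XXXX__XX__XX
XXXXXX_XXX_X
XXXXXX__XX__
XXXXXXXX_XXX
XXXXXXXX__XX
XXXXXXXXXX_X
XXXXXXXXXX__

XXXXXXXXXX__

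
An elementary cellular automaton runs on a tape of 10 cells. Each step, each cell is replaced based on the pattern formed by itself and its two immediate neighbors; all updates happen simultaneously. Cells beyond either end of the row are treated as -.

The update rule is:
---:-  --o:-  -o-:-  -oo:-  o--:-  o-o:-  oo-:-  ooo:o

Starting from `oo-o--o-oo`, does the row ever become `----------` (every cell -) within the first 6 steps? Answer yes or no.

step 1: ----------
all cells are - at step 1

yes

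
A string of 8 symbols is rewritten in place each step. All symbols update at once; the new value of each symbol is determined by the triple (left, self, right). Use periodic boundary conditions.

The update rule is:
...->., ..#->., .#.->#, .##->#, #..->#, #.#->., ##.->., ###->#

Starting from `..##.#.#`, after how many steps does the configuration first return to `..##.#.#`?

step 1: #.#..#.#
step 2: ..##.#.#

2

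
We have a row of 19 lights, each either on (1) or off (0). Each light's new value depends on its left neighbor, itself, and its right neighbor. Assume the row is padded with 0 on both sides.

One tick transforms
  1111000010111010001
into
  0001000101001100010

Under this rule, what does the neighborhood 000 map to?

At position 5 the neighborhood is 000; the next row has 0 there.

0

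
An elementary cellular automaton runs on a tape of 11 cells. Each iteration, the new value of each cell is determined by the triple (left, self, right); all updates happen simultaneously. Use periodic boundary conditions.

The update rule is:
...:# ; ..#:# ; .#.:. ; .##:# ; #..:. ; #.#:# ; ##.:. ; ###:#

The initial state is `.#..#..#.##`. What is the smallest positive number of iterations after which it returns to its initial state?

#..#..#.##.
..#..#.##.#
.#..#.##.#.
#..#.##.#..
..#.##.#..#
.#.##.#..#.
#.##.#..#..
.##.#..#..#
##.#..#..#.
#.#..#..#.#
.#..#..#.##

11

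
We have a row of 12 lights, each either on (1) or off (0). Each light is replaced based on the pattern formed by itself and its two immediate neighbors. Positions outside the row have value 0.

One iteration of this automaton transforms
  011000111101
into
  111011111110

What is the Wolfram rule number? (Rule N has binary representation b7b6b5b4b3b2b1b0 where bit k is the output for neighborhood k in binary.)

position 7: 111 → 1  (bit 7 = 1)
position 2: 110 → 1  (bit 6 = 1)
position 10: 101 → 1  (bit 5 = 1)
position 3: 100 → 0  (bit 4 = 0)
position 1: 011 → 1  (bit 3 = 1)
position 11: 010 → 0  (bit 2 = 0)
position 0: 001 → 1  (bit 1 = 1)
position 4: 000 → 1  (bit 0 = 1)
bits b7..b0 = 11101011 = 235

235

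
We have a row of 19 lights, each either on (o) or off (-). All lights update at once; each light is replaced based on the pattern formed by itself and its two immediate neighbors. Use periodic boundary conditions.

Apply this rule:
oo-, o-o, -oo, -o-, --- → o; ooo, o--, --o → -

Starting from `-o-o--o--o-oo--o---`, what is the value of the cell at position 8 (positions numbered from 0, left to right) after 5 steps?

-

-ooo--o--oooo--o-oo
oo-o--o--o--o--oooo
-ooo--o--o--o--o---
-o-o--o--o--o--o-oo
oooo--o--o--o--oooo
position 8 holds -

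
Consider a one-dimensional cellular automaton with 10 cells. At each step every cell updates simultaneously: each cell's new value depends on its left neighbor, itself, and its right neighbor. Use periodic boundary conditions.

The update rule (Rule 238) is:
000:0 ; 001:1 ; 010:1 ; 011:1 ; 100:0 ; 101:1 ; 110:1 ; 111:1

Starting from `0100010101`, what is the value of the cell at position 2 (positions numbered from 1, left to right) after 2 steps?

step 1: 1100111111
step 2: 1101111111
position 2 holds 1

1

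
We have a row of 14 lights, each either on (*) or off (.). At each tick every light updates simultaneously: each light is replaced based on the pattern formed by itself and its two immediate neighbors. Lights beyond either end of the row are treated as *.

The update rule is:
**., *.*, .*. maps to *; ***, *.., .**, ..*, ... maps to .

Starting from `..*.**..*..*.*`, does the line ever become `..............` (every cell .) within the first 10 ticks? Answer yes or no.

..**.*..*..**.
...***..*...**
.....*..*.....
.....*..*.....  (fixed point — unchanged through tick 10)
tick 10 is .....*..*....., still not uniform .

no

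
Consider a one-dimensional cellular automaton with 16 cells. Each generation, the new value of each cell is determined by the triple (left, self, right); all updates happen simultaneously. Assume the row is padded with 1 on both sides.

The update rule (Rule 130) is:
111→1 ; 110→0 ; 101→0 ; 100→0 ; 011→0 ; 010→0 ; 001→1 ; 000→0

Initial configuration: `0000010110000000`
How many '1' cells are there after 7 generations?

generation 1: 0000100000000001
generation 2: 0001000000000010
generation 3: 0010000000000100
generation 4: 0100000000001001
generation 5: 0000000000010010
generation 6: 0000000000100100
generation 7: 0000000001001001
count of 1: 3

3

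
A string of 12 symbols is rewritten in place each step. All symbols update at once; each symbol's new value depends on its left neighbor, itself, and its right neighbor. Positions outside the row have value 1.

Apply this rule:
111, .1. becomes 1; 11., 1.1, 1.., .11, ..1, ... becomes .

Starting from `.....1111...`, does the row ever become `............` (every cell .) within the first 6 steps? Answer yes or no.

......11....
............
all cells are . at step 2

yes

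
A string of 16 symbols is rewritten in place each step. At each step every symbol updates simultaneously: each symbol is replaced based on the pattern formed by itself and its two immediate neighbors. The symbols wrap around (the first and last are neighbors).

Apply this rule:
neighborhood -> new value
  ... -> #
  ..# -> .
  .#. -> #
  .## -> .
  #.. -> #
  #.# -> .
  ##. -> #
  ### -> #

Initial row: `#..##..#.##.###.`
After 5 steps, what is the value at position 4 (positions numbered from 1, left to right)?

step 1: ##..##.#..#..##.
step 2: .##..#.##.##..#.
step 3: ..##.#..#..##.##
step 4: #..#.##.##..#..#
step 5: ##.#..#..##.##..
position 4 holds #

#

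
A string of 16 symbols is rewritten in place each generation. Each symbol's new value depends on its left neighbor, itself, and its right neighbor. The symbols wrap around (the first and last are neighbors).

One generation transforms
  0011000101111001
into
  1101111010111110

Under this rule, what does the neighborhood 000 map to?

1

At position 5 the neighborhood is 000; the next row has 1 there.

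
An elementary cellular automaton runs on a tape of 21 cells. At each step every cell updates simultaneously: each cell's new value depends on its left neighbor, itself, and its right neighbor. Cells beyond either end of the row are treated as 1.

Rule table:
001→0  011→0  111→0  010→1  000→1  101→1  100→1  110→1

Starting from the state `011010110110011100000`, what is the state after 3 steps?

011100110110011111000

step 1: 101111011011000111110
step 2: 110001101101110000011
step 3: 011100110110011111000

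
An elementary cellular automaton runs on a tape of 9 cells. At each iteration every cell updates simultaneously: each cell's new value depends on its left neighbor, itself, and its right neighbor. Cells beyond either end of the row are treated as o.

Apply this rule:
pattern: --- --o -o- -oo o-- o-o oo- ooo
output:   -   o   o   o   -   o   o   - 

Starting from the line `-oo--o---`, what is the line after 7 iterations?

ooo-oo--o
--oooo-oo
-oo--ooo-
ooo-oo-oo
--oooooo-
-oo----oo
ooo---oo-

ooo---oo-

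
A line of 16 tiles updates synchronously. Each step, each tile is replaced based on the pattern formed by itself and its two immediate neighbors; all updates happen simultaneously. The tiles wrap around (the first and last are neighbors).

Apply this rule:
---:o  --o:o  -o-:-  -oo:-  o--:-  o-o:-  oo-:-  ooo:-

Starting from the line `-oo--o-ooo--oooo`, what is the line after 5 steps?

step 1: ----o------o----
step 2: oooo--ooooo--ooo
step 3: -----o------o---
step 4: ooooo--ooooo--oo
step 5: ------o------o--

------o------o--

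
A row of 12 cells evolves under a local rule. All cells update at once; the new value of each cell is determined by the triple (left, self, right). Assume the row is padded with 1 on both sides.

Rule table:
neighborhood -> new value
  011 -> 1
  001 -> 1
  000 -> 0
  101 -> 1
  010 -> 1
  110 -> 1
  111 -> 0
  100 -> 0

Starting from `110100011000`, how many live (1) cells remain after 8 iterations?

iteration 1: 011100111001
iteration 2: 110101101011
iteration 3: 011111111110
iteration 4: 110000000011
iteration 5: 010000000110
iteration 6: 110000001111
iteration 7: 010000011000
iteration 8: 110000111001
count of 1: 6

6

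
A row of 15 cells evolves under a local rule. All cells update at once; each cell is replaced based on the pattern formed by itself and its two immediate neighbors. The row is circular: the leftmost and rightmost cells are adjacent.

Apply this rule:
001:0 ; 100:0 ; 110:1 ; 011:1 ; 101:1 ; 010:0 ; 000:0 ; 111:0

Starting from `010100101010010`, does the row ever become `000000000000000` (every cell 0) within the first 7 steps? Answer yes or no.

001000010100000
000000001000000
000000000000000
all cells are 0 at step 3

yes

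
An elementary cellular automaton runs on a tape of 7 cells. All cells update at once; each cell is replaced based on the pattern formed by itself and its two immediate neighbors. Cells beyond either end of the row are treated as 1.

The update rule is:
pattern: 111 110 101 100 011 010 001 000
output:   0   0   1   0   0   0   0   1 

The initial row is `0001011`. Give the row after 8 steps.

0000001

0100100
1000000
0011110
0000001
0111100
1000000  (repeats step 2; period 4)
step 8: 0000001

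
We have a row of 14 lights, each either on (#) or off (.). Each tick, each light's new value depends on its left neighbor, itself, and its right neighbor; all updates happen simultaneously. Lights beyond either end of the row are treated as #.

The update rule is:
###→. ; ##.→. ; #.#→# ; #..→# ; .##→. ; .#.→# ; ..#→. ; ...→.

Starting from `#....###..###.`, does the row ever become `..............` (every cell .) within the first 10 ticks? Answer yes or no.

no

tick 1: .#......#....#
tick 2: ###.....##....
tick 3: ...#......#...
tick 4: #..##.....##..
tick 5: .#...#......#.
tick 6: ###..##.....##
tick 7: ...#...#......
tick 8: #..##..##.....
tick 9: .#...#...#....
tick 10: ###..##..##...
tick 10 is ###..##..##..., still not uniform .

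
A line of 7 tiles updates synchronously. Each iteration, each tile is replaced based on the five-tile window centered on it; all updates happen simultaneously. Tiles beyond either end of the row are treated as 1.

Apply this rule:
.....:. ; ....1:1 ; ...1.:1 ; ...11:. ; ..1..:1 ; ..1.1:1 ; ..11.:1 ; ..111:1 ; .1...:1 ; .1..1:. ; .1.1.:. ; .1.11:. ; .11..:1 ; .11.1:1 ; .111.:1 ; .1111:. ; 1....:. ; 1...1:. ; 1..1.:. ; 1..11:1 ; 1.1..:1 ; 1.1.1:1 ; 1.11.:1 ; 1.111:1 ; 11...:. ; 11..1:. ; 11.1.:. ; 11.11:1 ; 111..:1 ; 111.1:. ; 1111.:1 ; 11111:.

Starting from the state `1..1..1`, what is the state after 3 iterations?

1..1.11
1..1.1.
1..1.1.

1..1.1.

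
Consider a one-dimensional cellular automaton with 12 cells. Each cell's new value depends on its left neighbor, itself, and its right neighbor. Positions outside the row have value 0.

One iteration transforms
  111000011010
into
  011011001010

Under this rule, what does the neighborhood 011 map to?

At position 0 the neighborhood is 011; the next row has 0 there.

0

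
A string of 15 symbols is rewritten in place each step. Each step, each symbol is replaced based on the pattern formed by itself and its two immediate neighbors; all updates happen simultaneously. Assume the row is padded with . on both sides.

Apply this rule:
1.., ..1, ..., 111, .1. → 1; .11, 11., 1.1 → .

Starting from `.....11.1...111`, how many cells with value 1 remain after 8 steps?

step 1: 11111...1111.1.
step 2: .111.111.11..11
step 3: 1.1...1....11..
step 4: 1.111111111..11
step 5: 1..1111111.11..
step 6: 111.11111....11
step 7: .1...111.1111..
step 8: 11111.1...11.11
count of 1: 10

10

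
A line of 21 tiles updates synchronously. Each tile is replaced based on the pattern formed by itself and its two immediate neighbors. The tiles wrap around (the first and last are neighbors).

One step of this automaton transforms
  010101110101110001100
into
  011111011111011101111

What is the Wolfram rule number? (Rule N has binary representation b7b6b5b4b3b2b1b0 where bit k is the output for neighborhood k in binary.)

position 6: 111 → 0  (bit 7 = 0)
position 7: 110 → 1  (bit 6 = 1)
position 2: 101 → 1  (bit 5 = 1)
position 14: 100 → 1  (bit 4 = 1)
position 5: 011 → 1  (bit 3 = 1)
position 1: 010 → 1  (bit 2 = 1)
position 0: 001 → 0  (bit 1 = 0)
position 15: 000 → 1  (bit 0 = 1)
bits b7..b0 = 01111101 = 125

125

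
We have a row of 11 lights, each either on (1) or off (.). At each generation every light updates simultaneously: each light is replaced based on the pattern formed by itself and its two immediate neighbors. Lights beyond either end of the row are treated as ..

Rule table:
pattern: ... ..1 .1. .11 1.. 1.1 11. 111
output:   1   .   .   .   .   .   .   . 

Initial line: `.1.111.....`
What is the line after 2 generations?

.......1111
111111.....

111111.....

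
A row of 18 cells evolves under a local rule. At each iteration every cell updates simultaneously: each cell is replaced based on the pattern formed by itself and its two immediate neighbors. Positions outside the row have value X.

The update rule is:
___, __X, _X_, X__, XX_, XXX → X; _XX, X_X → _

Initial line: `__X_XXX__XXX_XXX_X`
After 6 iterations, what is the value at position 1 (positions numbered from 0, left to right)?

X

XXX__XXXX_XX__XX__
XXXXX_XXX__XXX_XXX
XXXXX__XXXX_XX__XX
XXXXXXX_XXX__XXX_X
XXXXXXX__XXXX_XX__
XXXXXXXXX_XXX__XXX
position 1 holds X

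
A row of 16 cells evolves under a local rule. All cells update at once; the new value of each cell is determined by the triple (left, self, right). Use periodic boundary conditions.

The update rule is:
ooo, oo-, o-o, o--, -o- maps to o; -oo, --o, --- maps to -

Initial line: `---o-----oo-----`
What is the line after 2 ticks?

----oo-----oo---

---oo-----oo----
----oo-----oo---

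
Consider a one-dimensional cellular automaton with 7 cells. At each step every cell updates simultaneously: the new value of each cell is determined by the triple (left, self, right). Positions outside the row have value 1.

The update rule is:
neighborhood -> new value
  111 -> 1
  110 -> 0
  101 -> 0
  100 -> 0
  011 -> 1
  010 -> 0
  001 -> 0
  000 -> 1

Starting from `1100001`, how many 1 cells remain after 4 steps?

3

step 1: 1001101
step 2: 0001001
step 3: 0100001
step 4: 0001101
count of 1: 3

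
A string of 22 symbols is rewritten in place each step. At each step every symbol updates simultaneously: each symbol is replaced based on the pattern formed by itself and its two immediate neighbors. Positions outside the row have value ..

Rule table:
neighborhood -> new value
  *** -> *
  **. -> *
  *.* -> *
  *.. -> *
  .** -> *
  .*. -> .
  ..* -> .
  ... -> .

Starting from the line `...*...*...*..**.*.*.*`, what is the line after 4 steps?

step 1: ....*...*...*.***.*.*.
step 2: .....*...*...*****.*.*
step 3: ......*...*..******.*.
step 4: .......*...*.*******.*

.......*...*.*******.*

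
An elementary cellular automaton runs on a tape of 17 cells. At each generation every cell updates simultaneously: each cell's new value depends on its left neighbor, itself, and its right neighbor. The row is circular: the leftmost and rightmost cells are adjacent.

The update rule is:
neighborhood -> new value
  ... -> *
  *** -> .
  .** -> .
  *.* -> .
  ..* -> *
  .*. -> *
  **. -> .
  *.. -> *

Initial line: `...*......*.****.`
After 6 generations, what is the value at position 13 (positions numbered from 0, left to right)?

***********.....*
...........*****.
***********.....*  (repeats generation 1; period 2)
generation 6: ...........*****.
position 13 holds *

*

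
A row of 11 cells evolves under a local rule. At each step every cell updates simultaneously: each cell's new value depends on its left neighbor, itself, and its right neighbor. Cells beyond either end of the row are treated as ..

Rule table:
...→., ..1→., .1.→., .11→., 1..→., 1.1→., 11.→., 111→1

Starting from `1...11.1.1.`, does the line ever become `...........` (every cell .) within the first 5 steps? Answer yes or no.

yes

...........
all cells are . at step 1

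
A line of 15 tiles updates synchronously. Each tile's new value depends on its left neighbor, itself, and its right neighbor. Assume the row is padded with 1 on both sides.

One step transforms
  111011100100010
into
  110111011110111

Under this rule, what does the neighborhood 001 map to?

At position 8 the neighborhood is 001; the next row has 1 there.

1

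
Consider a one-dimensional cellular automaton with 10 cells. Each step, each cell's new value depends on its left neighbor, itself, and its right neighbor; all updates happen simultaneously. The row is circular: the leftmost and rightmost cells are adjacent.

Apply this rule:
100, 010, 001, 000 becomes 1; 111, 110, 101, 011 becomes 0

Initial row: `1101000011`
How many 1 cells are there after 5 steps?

5

step 1: 0001111100
step 2: 1110000011
step 3: 0001111100  (repeats step 1; period 2)
step 5: 0001111100
count of 1: 5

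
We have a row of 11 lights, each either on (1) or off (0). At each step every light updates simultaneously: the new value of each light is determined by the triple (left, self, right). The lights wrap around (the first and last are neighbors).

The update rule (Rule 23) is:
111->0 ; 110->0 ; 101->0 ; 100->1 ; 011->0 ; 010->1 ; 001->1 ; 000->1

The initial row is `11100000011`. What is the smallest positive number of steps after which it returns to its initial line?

2

00011111100
11100000011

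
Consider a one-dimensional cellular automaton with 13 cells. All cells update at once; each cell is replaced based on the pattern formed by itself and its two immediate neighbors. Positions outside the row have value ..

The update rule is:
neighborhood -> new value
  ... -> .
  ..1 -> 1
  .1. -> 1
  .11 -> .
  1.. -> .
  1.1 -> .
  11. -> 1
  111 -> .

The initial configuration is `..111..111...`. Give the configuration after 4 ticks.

.1..1.1..1...
11.11.1.11...
.1..1.1..1...  (repeats tick 1; period 2)
tick 4: 11.11.1.11...

11.11.1.11...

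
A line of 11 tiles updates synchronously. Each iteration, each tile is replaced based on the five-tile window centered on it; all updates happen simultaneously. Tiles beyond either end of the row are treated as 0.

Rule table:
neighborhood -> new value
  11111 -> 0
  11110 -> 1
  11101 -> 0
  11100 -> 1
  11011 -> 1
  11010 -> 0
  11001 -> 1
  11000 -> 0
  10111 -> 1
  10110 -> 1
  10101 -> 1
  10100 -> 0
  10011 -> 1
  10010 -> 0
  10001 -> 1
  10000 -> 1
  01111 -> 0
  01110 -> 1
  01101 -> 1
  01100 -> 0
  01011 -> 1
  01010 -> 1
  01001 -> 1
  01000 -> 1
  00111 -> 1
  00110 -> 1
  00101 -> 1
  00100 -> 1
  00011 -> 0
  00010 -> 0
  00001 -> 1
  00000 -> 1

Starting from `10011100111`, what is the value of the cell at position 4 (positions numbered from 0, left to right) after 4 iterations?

0

11111111111
10000000011
11111111010
10000010001
position 4 holds 0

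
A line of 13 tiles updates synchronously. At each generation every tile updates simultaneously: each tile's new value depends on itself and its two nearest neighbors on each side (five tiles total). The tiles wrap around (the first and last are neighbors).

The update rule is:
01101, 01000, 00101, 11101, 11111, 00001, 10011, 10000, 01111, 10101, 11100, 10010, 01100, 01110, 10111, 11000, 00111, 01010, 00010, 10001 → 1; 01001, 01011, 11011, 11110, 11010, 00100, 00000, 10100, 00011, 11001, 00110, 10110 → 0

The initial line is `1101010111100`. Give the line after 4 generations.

0101110010111

0101110110101
1101110010111
0101110110111
0101110010111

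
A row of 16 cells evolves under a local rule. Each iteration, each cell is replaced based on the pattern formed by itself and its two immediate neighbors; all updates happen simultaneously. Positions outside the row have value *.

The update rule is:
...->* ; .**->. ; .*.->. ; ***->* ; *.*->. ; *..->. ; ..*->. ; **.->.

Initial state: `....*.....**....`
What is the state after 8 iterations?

.**...***....**.
....*..*..**....
.**..........**.
....********....
.**..******..**.
......****......
.****..**..****.
..**........**..

..**........**..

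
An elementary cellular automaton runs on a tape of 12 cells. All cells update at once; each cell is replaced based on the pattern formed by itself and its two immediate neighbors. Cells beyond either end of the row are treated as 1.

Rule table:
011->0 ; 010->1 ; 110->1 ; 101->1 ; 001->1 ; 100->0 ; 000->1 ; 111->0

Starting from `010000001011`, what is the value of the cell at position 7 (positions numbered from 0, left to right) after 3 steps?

1

110111111100
011000000101
101011111110
position 7 holds 1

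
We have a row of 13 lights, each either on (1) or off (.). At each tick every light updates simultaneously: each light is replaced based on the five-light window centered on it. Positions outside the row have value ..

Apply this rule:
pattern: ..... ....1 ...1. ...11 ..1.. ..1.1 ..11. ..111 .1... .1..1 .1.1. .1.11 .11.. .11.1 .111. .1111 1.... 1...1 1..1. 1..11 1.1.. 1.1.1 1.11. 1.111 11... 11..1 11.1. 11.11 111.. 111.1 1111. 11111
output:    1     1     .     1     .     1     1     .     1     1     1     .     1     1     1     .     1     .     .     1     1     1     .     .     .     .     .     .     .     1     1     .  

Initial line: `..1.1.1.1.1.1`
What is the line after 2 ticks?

1..........1.

1.11111111111
1..........1.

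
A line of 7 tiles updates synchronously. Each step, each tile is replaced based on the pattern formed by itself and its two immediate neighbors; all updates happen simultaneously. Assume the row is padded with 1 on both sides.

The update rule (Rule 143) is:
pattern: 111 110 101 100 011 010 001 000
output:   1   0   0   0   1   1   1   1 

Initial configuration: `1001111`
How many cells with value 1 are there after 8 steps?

6

0011111
0111111
0111111  (fixed point — unchanged through step 8)
count of 1: 6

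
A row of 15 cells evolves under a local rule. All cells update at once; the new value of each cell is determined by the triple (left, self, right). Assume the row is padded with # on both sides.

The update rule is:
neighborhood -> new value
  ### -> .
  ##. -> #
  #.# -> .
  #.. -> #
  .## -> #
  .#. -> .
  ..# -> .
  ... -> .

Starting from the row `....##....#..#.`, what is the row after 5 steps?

.#.##...###....

step 1: #...###....#...
step 2: ##..#.##....#..
step 3: .##...###....#.
step 4: .###..#.##.....
step 5: .#.##...###....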